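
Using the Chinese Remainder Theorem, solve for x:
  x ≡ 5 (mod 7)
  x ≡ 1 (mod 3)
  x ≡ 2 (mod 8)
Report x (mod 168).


Moduli 7, 3, 8 are pairwise coprime; by CRT there is a unique solution modulo M = 7 · 3 · 8 = 168.
Solve pairwise, accumulating the modulus:
  Start with x ≡ 5 (mod 7).
  Combine with x ≡ 1 (mod 3): since gcd(7, 3) = 1, we get a unique residue mod 21.
    Write x = 5 + 7·t and substitute into x ≡ 1 (mod 3): 7·t ≡ 1 − 5 = -4 (mod 3).
    Reduce coefficients mod 3: 1·t ≡ 2 (mod 3).
    So t ≡ 2 (mod 3).
    Then x = 5 + 7·2 = 19, valid modulo lcm(7, 3) = 21: x ≡ 19 (mod 21).
  Combine with x ≡ 2 (mod 8): since gcd(21, 8) = 1, we get a unique residue mod 168.
    Write x = 19 + 21·t and substitute into x ≡ 2 (mod 8): 21·t ≡ 2 − 19 = -17 (mod 8).
    Reduce coefficients mod 8: 5·t ≡ 7 (mod 8).
    The inverse of 5 mod 8 is 5 (since 5·5 = 25 = 3·8 + 1), so t ≡ 5·7 = 35 ≡ 3 (mod 8).
    Then x = 19 + 21·3 = 82, valid modulo lcm(21, 8) = 168: x ≡ 82 (mod 168).
Verify: 82 mod 7 = 5 ✓, 82 mod 3 = 1 ✓, 82 mod 8 = 2 ✓.

x ≡ 82 (mod 168).


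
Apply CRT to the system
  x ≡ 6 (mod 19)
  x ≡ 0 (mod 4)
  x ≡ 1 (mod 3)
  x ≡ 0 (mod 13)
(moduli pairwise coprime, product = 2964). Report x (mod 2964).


Product of moduli M = 19 · 4 · 3 · 13 = 2964.
Merge one congruence at a time:
  Start: x ≡ 6 (mod 19).
  Combine with x ≡ 0 (mod 4); new modulus lcm = 76.
    Write x = 6 + 19·t and substitute into x ≡ 0 (mod 4): 19·t ≡ 0 − 6 = -6 (mod 4).
    Reduce coefficients mod 4: 3·t ≡ 2 (mod 4).
    The inverse of 3 mod 4 is 3 (since 3·3 = 9 = 2·4 + 1), so t ≡ 3·2 = 6 ≡ 2 (mod 4).
    Then x = 6 + 19·2 = 44, valid modulo lcm(19, 4) = 76: x ≡ 44 (mod 76).
  Combine with x ≡ 1 (mod 3); new modulus lcm = 228.
    Write x = 44 + 76·t and substitute into x ≡ 1 (mod 3): 76·t ≡ 1 − 44 = -43 (mod 3).
    Reduce coefficients mod 3: 1·t ≡ 2 (mod 3).
    So t ≡ 2 (mod 3).
    Then x = 44 + 76·2 = 196, valid modulo lcm(76, 3) = 228: x ≡ 196 (mod 228).
  Combine with x ≡ 0 (mod 13); new modulus lcm = 2964.
    Write x = 196 + 228·t and substitute into x ≡ 0 (mod 13): 228·t ≡ 0 − 196 = -196 (mod 13).
    Reduce coefficients mod 13: 7·t ≡ 12 (mod 13).
    The inverse of 7 mod 13 is 2 (since 7·2 = 14 = 1·13 + 1), so t ≡ 2·12 = 24 ≡ 11 (mod 13).
    Then x = 196 + 228·11 = 2704, valid modulo lcm(228, 13) = 2964: x ≡ 2704 (mod 2964).
Verify against each original: 2704 mod 19 = 6, 2704 mod 4 = 0, 2704 mod 3 = 1, 2704 mod 13 = 0.

x ≡ 2704 (mod 2964).


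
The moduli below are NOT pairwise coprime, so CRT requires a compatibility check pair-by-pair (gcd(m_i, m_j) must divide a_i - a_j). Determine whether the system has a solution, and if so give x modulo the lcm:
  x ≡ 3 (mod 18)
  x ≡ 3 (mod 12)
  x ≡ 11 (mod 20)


Moduli 18, 12, 20 are not pairwise coprime, so CRT works modulo lcm(m_i) when all pairwise compatibility conditions hold.
Pairwise compatibility: gcd(m_i, m_j) must divide a_i - a_j for every pair.
Merge one congruence at a time:
  Start: x ≡ 3 (mod 18).
  Combine with x ≡ 3 (mod 12): gcd(18, 12) = 6; 3 - 3 = 0, which IS divisible by 6, so compatible.
    Write x = 3 + 18·t and substitute into x ≡ 3 (mod 12): 18·t ≡ 3 − 3 = 0 (mod 12).
    Divide the congruence (and modulus) by g = 6: 3·t ≡ 0 (mod 2).
    Reduce coefficients mod 2: 1·t ≡ 0 (mod 2).
    So t ≡ 0 (mod 2).
    Then x = 3 + 18·0 = 3, valid modulo lcm(18, 12) = 36: x ≡ 3 (mod 36).
  Combine with x ≡ 11 (mod 20): gcd(36, 20) = 4; 11 - 3 = 8, which IS divisible by 4, so compatible.
    Write x = 3 + 36·t and substitute into x ≡ 11 (mod 20): 36·t ≡ 11 − 3 = 8 (mod 20).
    Divide the congruence (and modulus) by g = 4: 9·t ≡ 2 (mod 5).
    Reduce coefficients mod 5: 4·t ≡ 2 (mod 5).
    The inverse of 4 mod 5 is 4 (since 4·4 = 16 = 3·5 + 1), so t ≡ 4·2 = 8 ≡ 3 (mod 5).
    Then x = 3 + 36·3 = 111, valid modulo lcm(36, 20) = 180: x ≡ 111 (mod 180).
Verify: 111 mod 18 = 3, 111 mod 12 = 3, 111 mod 20 = 11.

x ≡ 111 (mod 180).


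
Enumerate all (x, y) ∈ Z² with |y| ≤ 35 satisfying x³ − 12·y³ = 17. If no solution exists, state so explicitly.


The equation is x³ - 12y³ = 17. For fixed y, x³ = 12·y³ + 17, so a solution requires the RHS to be a perfect cube.
Strategy: iterate y from -35 to 35, compute RHS = 12·y³ + 17, and check whether it is a (positive or negative) perfect cube.
Check small values of y:
  y = 0: RHS = 17 is not a perfect cube.
  y = 1: RHS = 29 is not a perfect cube.
  y = -1: RHS = 5 is not a perfect cube.
  y = 2: RHS = 113 is not a perfect cube.
  y = -2: RHS = -79 is not a perfect cube.
  y = 3: RHS = 341 is not a perfect cube.
  y = -3: RHS = -307 is not a perfect cube.
Continuing the search up to |y| = 35 finds no solutions either.
No (x, y) in the scanned range satisfies the equation.

No integer solutions with |y| ≤ 35.


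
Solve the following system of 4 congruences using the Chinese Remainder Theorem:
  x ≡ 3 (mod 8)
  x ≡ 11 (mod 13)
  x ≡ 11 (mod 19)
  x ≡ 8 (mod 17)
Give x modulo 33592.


Product of moduli M = 8 · 13 · 19 · 17 = 33592.
Merge one congruence at a time:
  Start: x ≡ 3 (mod 8).
  Combine with x ≡ 11 (mod 13); new modulus lcm = 104.
    Write x = 3 + 8·t and substitute into x ≡ 11 (mod 13): 8·t ≡ 11 − 3 = 8 (mod 13).
    The inverse of 8 mod 13 is 5 (since 8·5 = 40 = 3·13 + 1), so t ≡ 5·8 = 40 ≡ 1 (mod 13).
    Then x = 3 + 8·1 = 11, valid modulo lcm(8, 13) = 104: x ≡ 11 (mod 104).
  Combine with x ≡ 11 (mod 19); new modulus lcm = 1976.
    Write x = 11 + 104·t and substitute into x ≡ 11 (mod 19): 104·t ≡ 11 − 11 = 0 (mod 19).
    Reduce coefficients mod 19: 9·t ≡ 0 (mod 19).
    The inverse of 9 mod 19 is 17 (since 9·17 = 153 = 8·19 + 1), so t ≡ 17·0 = 0 ≡ 0 (mod 19).
    Then x = 11 + 104·0 = 11, valid modulo lcm(104, 19) = 1976: x ≡ 11 (mod 1976).
  Combine with x ≡ 8 (mod 17); new modulus lcm = 33592.
    Write x = 11 + 1976·t and substitute into x ≡ 8 (mod 17): 1976·t ≡ 8 − 11 = -3 (mod 17).
    Reduce coefficients mod 17: 4·t ≡ 14 (mod 17).
    The inverse of 4 mod 17 is 13 (since 4·13 = 52 = 3·17 + 1), so t ≡ 13·14 = 182 ≡ 12 (mod 17).
    Then x = 11 + 1976·12 = 23723, valid modulo lcm(1976, 17) = 33592: x ≡ 23723 (mod 33592).
Verify against each original: 23723 mod 8 = 3, 23723 mod 13 = 11, 23723 mod 19 = 11, 23723 mod 17 = 8.

x ≡ 23723 (mod 33592).


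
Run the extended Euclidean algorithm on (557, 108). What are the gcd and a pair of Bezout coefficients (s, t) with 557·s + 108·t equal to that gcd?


Euclidean algorithm on (557, 108) — divide until remainder is 0:
  557 = 5 · 108 + 17
  108 = 6 · 17 + 6
  17 = 2 · 6 + 5
  6 = 1 · 5 + 1
  5 = 5 · 1 + 0
gcd(557, 108) = 1.
Track Bezout coefficients alongside the remainders: start with r₀ = 557 = a·1 + b·0 (s = 1, t = 0) and r₁ = 108 = a·0 + b·1 (s = 0, t = 1); each new remainder r_{k+1} = r_{k-1} − q_k·r_k inherits s_{k+1} = s_{k-1} − q_k·s_k, t_{k+1} = t_{k-1} − q_k·t_k, so r_k = a·s_k + b·t_k at every step:
  q = 5: r = 17, s = 1 − 5·0 = 1, t = 0 − 5·1 = -5  (check: 557·1 + 108·(-5) = 17)
  q = 6: r = 6, s = 0 − 6·1 = -6, t = 1 − 6·(-5) = 31  (check: 557·(-6) + 108·31 = 6)
  q = 2: r = 5, s = 1 − 2·(-6) = 13, t = -5 − 2·31 = -67  (check: 557·13 + 108·(-67) = 5)
  q = 1: r = 1, s = -6 − 1·13 = -19, t = 31 − 1·(-67) = 98  (check: 557·(-19) + 108·98 = 1)
The row with r = 1 (the gcd) gives the Bezout coefficients s = -19, t = 98.
Result: 557 · (-19) + 108 · (98) = 1.

gcd(557, 108) = 1; s = -19, t = 98 (check: 557·(-19) + 108·98 = 1).


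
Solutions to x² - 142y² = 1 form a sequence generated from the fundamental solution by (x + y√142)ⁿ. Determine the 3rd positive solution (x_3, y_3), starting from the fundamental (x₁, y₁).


Step 1: Find the fundamental solution (x₁, y₁) of x² - 142y² = 1.
  Expand √142 as a continued fraction. a₀ = ⌊√142⌋ = 11; iterate m_{k+1} = d_k·a_k − m_k, d_{k+1} = (142 − m_{k+1}²)/d_k, a_{k+1} = ⌊(a₀ + m_{k+1})/d_{k+1}⌋ (starting m₀ = 0, d₀ = 1), with convergents p_k = a_k·p_{k-1} + p_{k-2}, q_k = a_k·q_{k-1} + q_{k-2} (p₋₁ = 1, q₋₁ = 0):
  k = 0: a₀ = 11; p₀/q₀ = 11/1; p₀² − 142·q₀² = 121 − 142 = -21.
  k = 1: m = 11, d = 21, a = ⌊(11 + 11)/21⌋ = 1; p/q = (1·11 + 1)/(1·1 + 0) = 12/1; p² − 142·q² = 144 − 142 = 2.
  k = 2: m = 10, d = 2, a = ⌊(11 + 10)/2⌋ = 10; p/q = (10·12 + 11)/(10·1 + 1) = 131/11; p² − 142·q² = 17161 − 17182 = -21.
  k = 3: m = 10, d = 21, a = ⌊(11 + 10)/21⌋ = 1; p/q = (1·131 + 12)/(1·11 + 1) = 143/12; p² − 142·q² = 20449 − 20448 = 1.
  The first convergent with p² − 142·q² = 1 gives the fundamental solution (x₁, y₁) = (143, 12).
Step 2: Apply the recurrence (x_{n+1}, y_{n+1}) = (x₁x_n + 142y₁y_n, x₁y_n + y₁x_n) repeatedly.
  From (x_1, y_1) = (143, 12): x_2 = 143·143 + 142·12·12 = 40897; y_2 = 143·12 + 12·143 = 3432.
  From (x_2, y_2) = (40897, 3432): x_3 = 143·40897 + 142·12·3432 = 11696399; y_3 = 143·3432 + 12·40897 = 981540.
Step 3: Verify x_3² - 142·y_3² = 136805749567201 - 136805749567200 = 1 (should be 1). ✓

(x_1, y_1) = (143, 12); (x_3, y_3) = (11696399, 981540).


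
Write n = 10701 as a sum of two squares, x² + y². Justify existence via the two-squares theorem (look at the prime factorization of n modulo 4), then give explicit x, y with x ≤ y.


Step 1: Factor n = 10701 = 3^2 · 29 · 41.
Step 2: Check the mod-4 condition on each prime factor: 3 ≡ 3 (mod 4), exponent 2 (must be even); 29 ≡ 1 (mod 4), exponent 1; 41 ≡ 1 (mod 4), exponent 1.
All primes ≡ 3 (mod 4) appear to even exponent (or don't appear), so by the two-squares theorem n IS expressible as a sum of two squares.
Step 3: Build a representation. Group n = k² · m with k = 3 and m = 29 · 41 = 1189 (a product of primes ≡ 1 (mod 4)); a representation of m scales to one of n via (k·x)² + (k·y)² = k²(x² + y²). Each prime p ≡ 1 (mod 4) is itself a sum of two squares; find a² by testing p − a² for a perfect square:
  29: 29 − 1² = 28, 29 − 2² = 25 = 5² ⇒ 29 = 2² + 5².
  41: 41 − 1² = 40, 41 − 2² = 37, 41 − 3² = 32, 41 − 4² = 25 = 5² ⇒ 41 = 4² + 5².
  Combine using the Brahmagupta–Fibonacci identity (a² + b²)(c² + d²) = (ac − bd)² + (ad + bc)² = (ac + bd)² + (ad − bc)²:
  29 · 41 = 1189: from (2² + 5²)(4² + 5²), take (2·4 − 5·5, 2·5 + 5·4) = (8 − 25, 10 + 20) = (-17, 30); dropping signs (only squares matter) gives (17, 30); check 17² + 30² = 289 + 900 = 1189 ✓.
  Scale by k = 3: (3·17, 3·30) = (51, 90).
Step 4: Order so x ≤ y and verify: 51² + 90² = 2601 + 8100 = 10701 = n. ✓

n = 10701 = 51² + 90² (one valid representation with x ≤ y).


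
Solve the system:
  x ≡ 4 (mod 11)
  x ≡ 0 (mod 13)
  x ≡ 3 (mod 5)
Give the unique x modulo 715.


Moduli 11, 13, 5 are pairwise coprime; by CRT there is a unique solution modulo M = 11 · 13 · 5 = 715.
Solve pairwise, accumulating the modulus:
  Start with x ≡ 4 (mod 11).
  Combine with x ≡ 0 (mod 13): since gcd(11, 13) = 1, we get a unique residue mod 143.
    Write x = 4 + 11·t and substitute into x ≡ 0 (mod 13): 11·t ≡ 0 − 4 = -4 (mod 13).
    Reduce coefficients mod 13: 11·t ≡ 9 (mod 13).
    The inverse of 11 mod 13 is 6 (since 11·6 = 66 = 5·13 + 1), so t ≡ 6·9 = 54 ≡ 2 (mod 13).
    Then x = 4 + 11·2 = 26, valid modulo lcm(11, 13) = 143: x ≡ 26 (mod 143).
  Combine with x ≡ 3 (mod 5): since gcd(143, 5) = 1, we get a unique residue mod 715.
    Write x = 26 + 143·t and substitute into x ≡ 3 (mod 5): 143·t ≡ 3 − 26 = -23 (mod 5).
    Reduce coefficients mod 5: 3·t ≡ 2 (mod 5).
    The inverse of 3 mod 5 is 2 (since 3·2 = 6 = 1·5 + 1), so t ≡ 2·2 = 4 ≡ 4 (mod 5).
    Then x = 26 + 143·4 = 598, valid modulo lcm(143, 5) = 715: x ≡ 598 (mod 715).
Verify: 598 mod 11 = 4 ✓, 598 mod 13 = 0 ✓, 598 mod 5 = 3 ✓.

x ≡ 598 (mod 715).


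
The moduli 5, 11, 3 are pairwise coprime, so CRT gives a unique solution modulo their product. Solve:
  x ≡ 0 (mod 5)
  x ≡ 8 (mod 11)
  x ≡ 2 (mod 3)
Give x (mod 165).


Moduli 5, 11, 3 are pairwise coprime; by CRT there is a unique solution modulo M = 5 · 11 · 3 = 165.
Solve pairwise, accumulating the modulus:
  Start with x ≡ 0 (mod 5).
  Combine with x ≡ 8 (mod 11): since gcd(5, 11) = 1, we get a unique residue mod 55.
    Write x = 0 + 5·t and substitute into x ≡ 8 (mod 11): 5·t ≡ 8 − 0 = 8 (mod 11).
    The inverse of 5 mod 11 is 9 (since 5·9 = 45 = 4·11 + 1), so t ≡ 9·8 = 72 ≡ 6 (mod 11).
    Then x = 0 + 5·6 = 30, valid modulo lcm(5, 11) = 55: x ≡ 30 (mod 55).
  Combine with x ≡ 2 (mod 3): since gcd(55, 3) = 1, we get a unique residue mod 165.
    Write x = 30 + 55·t and substitute into x ≡ 2 (mod 3): 55·t ≡ 2 − 30 = -28 (mod 3).
    Reduce coefficients mod 3: 1·t ≡ 2 (mod 3).
    So t ≡ 2 (mod 3).
    Then x = 30 + 55·2 = 140, valid modulo lcm(55, 3) = 165: x ≡ 140 (mod 165).
Verify: 140 mod 5 = 0 ✓, 140 mod 11 = 8 ✓, 140 mod 3 = 2 ✓.

x ≡ 140 (mod 165).


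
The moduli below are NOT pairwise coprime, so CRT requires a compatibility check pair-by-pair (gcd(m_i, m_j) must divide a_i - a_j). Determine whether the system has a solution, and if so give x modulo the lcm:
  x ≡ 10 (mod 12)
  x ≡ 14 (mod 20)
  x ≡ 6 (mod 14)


Moduli 12, 20, 14 are not pairwise coprime, so CRT works modulo lcm(m_i) when all pairwise compatibility conditions hold.
Pairwise compatibility: gcd(m_i, m_j) must divide a_i - a_j for every pair.
Merge one congruence at a time:
  Start: x ≡ 10 (mod 12).
  Combine with x ≡ 14 (mod 20): gcd(12, 20) = 4; 14 - 10 = 4, which IS divisible by 4, so compatible.
    Write x = 10 + 12·t and substitute into x ≡ 14 (mod 20): 12·t ≡ 14 − 10 = 4 (mod 20).
    Divide the congruence (and modulus) by g = 4: 3·t ≡ 1 (mod 5).
    The inverse of 3 mod 5 is 2 (since 3·2 = 6 = 1·5 + 1), so t ≡ 2·1 = 2 ≡ 2 (mod 5).
    Then x = 10 + 12·2 = 34, valid modulo lcm(12, 20) = 60: x ≡ 34 (mod 60).
  Combine with x ≡ 6 (mod 14): gcd(60, 14) = 2; 6 - 34 = -28, which IS divisible by 2, so compatible.
    Write x = 34 + 60·t and substitute into x ≡ 6 (mod 14): 60·t ≡ 6 − 34 = -28 (mod 14).
    Divide the congruence (and modulus) by g = 2: 30·t ≡ -14 (mod 7).
    Reduce coefficients mod 7: 2·t ≡ 0 (mod 7).
    The inverse of 2 mod 7 is 4 (since 2·4 = 8 = 1·7 + 1), so t ≡ 4·0 = 0 ≡ 0 (mod 7).
    Then x = 34 + 60·0 = 34, valid modulo lcm(60, 14) = 420: x ≡ 34 (mod 420).
Verify: 34 mod 12 = 10, 34 mod 20 = 14, 34 mod 14 = 6.

x ≡ 34 (mod 420).


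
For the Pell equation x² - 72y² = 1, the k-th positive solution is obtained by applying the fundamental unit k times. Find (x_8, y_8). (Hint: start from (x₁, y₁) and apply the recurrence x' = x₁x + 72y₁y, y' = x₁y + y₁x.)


Step 1: Find the fundamental solution (x₁, y₁) of x² - 72y² = 1.
  Expand √72 as a continued fraction. a₀ = ⌊√72⌋ = 8; iterate m_{k+1} = d_k·a_k − m_k, d_{k+1} = (72 − m_{k+1}²)/d_k, a_{k+1} = ⌊(a₀ + m_{k+1})/d_{k+1}⌋ (starting m₀ = 0, d₀ = 1), with convergents p_k = a_k·p_{k-1} + p_{k-2}, q_k = a_k·q_{k-1} + q_{k-2} (p₋₁ = 1, q₋₁ = 0):
  k = 0: a₀ = 8; p₀/q₀ = 8/1; p₀² − 72·q₀² = 64 − 72 = -8.
  k = 1: m = 8, d = 8, a = ⌊(8 + 8)/8⌋ = 2; p/q = (2·8 + 1)/(2·1 + 0) = 17/2; p² − 72·q² = 289 − 288 = 1.
  The first convergent with p² − 72·q² = 1 gives the fundamental solution (x₁, y₁) = (17, 2).
Step 2: Apply the recurrence (x_{n+1}, y_{n+1}) = (x₁x_n + 72y₁y_n, x₁y_n + y₁x_n) repeatedly.
  From (x_1, y_1) = (17, 2): x_2 = 17·17 + 72·2·2 = 577; y_2 = 17·2 + 2·17 = 68.
  From (x_2, y_2) = (577, 68): x_3 = 17·577 + 72·2·68 = 19601; y_3 = 17·68 + 2·577 = 2310.
  From (x_3, y_3) = (19601, 2310): x_4 = 17·19601 + 72·2·2310 = 665857; y_4 = 17·2310 + 2·19601 = 78472.
  From (x_4, y_4) = (665857, 78472): x_5 = 17·665857 + 72·2·78472 = 22619537; y_5 = 17·78472 + 2·665857 = 2665738.
  From (x_5, y_5) = (22619537, 2665738): x_6 = 17·22619537 + 72·2·2665738 = 768398401; y_6 = 17·2665738 + 2·22619537 = 90556620.
  From (x_6, y_6) = (768398401, 90556620): x_7 = 17·768398401 + 72·2·90556620 = 26102926097; y_7 = 17·90556620 + 2·768398401 = 3076259342.
  From (x_7, y_7) = (26102926097, 3076259342): x_8 = 17·26102926097 + 72·2·3076259342 = 886731088897; y_8 = 17·3076259342 + 2·26102926097 = 104502261008.
Step 3: Verify x_8² - 72·y_8² = 786292024016459316676609 - 786292024016459316676608 = 1 (should be 1). ✓

(x_1, y_1) = (17, 2); (x_8, y_8) = (886731088897, 104502261008).


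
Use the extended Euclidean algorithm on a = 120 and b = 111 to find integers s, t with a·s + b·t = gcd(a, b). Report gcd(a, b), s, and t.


Euclidean algorithm on (120, 111) — divide until remainder is 0:
  120 = 1 · 111 + 9
  111 = 12 · 9 + 3
  9 = 3 · 3 + 0
gcd(120, 111) = 3.
Track Bezout coefficients alongside the remainders: start with r₀ = 120 = a·1 + b·0 (s = 1, t = 0) and r₁ = 111 = a·0 + b·1 (s = 0, t = 1); each new remainder r_{k+1} = r_{k-1} − q_k·r_k inherits s_{k+1} = s_{k-1} − q_k·s_k, t_{k+1} = t_{k-1} − q_k·t_k, so r_k = a·s_k + b·t_k at every step:
  q = 1: r = 9, s = 1 − 1·0 = 1, t = 0 − 1·1 = -1  (check: 120·1 + 111·(-1) = 9)
  q = 12: r = 3, s = 0 − 12·1 = -12, t = 1 − 12·(-1) = 13  (check: 120·(-12) + 111·13 = 3)
The row with r = 3 (the gcd) gives the Bezout coefficients s = -12, t = 13.
Result: 120 · (-12) + 111 · (13) = 3.

gcd(120, 111) = 3; s = -12, t = 13 (check: 120·(-12) + 111·13 = 3).


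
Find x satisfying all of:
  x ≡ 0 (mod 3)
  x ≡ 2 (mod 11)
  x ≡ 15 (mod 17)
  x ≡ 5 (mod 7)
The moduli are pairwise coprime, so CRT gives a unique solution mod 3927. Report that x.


Product of moduli M = 3 · 11 · 17 · 7 = 3927.
Merge one congruence at a time:
  Start: x ≡ 0 (mod 3).
  Combine with x ≡ 2 (mod 11); new modulus lcm = 33.
    Write x = 0 + 3·t and substitute into x ≡ 2 (mod 11): 3·t ≡ 2 − 0 = 2 (mod 11).
    The inverse of 3 mod 11 is 4 (since 3·4 = 12 = 1·11 + 1), so t ≡ 4·2 = 8 ≡ 8 (mod 11).
    Then x = 0 + 3·8 = 24, valid modulo lcm(3, 11) = 33: x ≡ 24 (mod 33).
  Combine with x ≡ 15 (mod 17); new modulus lcm = 561.
    Write x = 24 + 33·t and substitute into x ≡ 15 (mod 17): 33·t ≡ 15 − 24 = -9 (mod 17).
    Reduce coefficients mod 17: 16·t ≡ 8 (mod 17).
    The inverse of 16 mod 17 is 16 (since 16·16 = 256 = 15·17 + 1), so t ≡ 16·8 = 128 ≡ 9 (mod 17).
    Then x = 24 + 33·9 = 321, valid modulo lcm(33, 17) = 561: x ≡ 321 (mod 561).
  Combine with x ≡ 5 (mod 7); new modulus lcm = 3927.
    Write x = 321 + 561·t and substitute into x ≡ 5 (mod 7): 561·t ≡ 5 − 321 = -316 (mod 7).
    Reduce coefficients mod 7: 1·t ≡ 6 (mod 7).
    So t ≡ 6 (mod 7).
    Then x = 321 + 561·6 = 3687, valid modulo lcm(561, 7) = 3927: x ≡ 3687 (mod 3927).
Verify against each original: 3687 mod 3 = 0, 3687 mod 11 = 2, 3687 mod 17 = 15, 3687 mod 7 = 5.

x ≡ 3687 (mod 3927).


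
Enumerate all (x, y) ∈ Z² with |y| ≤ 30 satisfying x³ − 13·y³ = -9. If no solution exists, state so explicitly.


The equation is x³ - 13y³ = -9. For fixed y, x³ = 13·y³ − 9, so a solution requires the RHS to be a perfect cube.
Strategy: iterate y from -30 to 30, compute RHS = 13·y³ − 9, and check whether it is a (positive or negative) perfect cube.
Check small values of y:
  y = 0: RHS = -9 is not a perfect cube.
  y = 1: RHS = 4 is not a perfect cube.
  y = -1: RHS = -22 is not a perfect cube.
  y = 2: RHS = 95 is not a perfect cube.
  y = -2: RHS = -113 is not a perfect cube.
  y = 3: RHS = 342 is not a perfect cube.
  y = -3: RHS = -360 is not a perfect cube.
Continuing the search up to |y| = 30 finds no solutions either.
No (x, y) in the scanned range satisfies the equation.

No integer solutions with |y| ≤ 30.


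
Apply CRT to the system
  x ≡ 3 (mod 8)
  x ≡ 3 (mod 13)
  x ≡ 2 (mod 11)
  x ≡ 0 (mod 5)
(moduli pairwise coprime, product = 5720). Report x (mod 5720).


Product of moduli M = 8 · 13 · 11 · 5 = 5720.
Merge one congruence at a time:
  Start: x ≡ 3 (mod 8).
  Combine with x ≡ 3 (mod 13); new modulus lcm = 104.
    Write x = 3 + 8·t and substitute into x ≡ 3 (mod 13): 8·t ≡ 3 − 3 = 0 (mod 13).
    The inverse of 8 mod 13 is 5 (since 8·5 = 40 = 3·13 + 1), so t ≡ 5·0 = 0 ≡ 0 (mod 13).
    Then x = 3 + 8·0 = 3, valid modulo lcm(8, 13) = 104: x ≡ 3 (mod 104).
  Combine with x ≡ 2 (mod 11); new modulus lcm = 1144.
    Write x = 3 + 104·t and substitute into x ≡ 2 (mod 11): 104·t ≡ 2 − 3 = -1 (mod 11).
    Reduce coefficients mod 11: 5·t ≡ 10 (mod 11).
    The inverse of 5 mod 11 is 9 (since 5·9 = 45 = 4·11 + 1), so t ≡ 9·10 = 90 ≡ 2 (mod 11).
    Then x = 3 + 104·2 = 211, valid modulo lcm(104, 11) = 1144: x ≡ 211 (mod 1144).
  Combine with x ≡ 0 (mod 5); new modulus lcm = 5720.
    Write x = 211 + 1144·t and substitute into x ≡ 0 (mod 5): 1144·t ≡ 0 − 211 = -211 (mod 5).
    Reduce coefficients mod 5: 4·t ≡ 4 (mod 5).
    The inverse of 4 mod 5 is 4 (since 4·4 = 16 = 3·5 + 1), so t ≡ 4·4 = 16 ≡ 1 (mod 5).
    Then x = 211 + 1144·1 = 1355, valid modulo lcm(1144, 5) = 5720: x ≡ 1355 (mod 5720).
Verify against each original: 1355 mod 8 = 3, 1355 mod 13 = 3, 1355 mod 11 = 2, 1355 mod 5 = 0.

x ≡ 1355 (mod 5720).


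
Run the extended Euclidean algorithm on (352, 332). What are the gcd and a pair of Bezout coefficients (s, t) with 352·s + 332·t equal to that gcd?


Euclidean algorithm on (352, 332) — divide until remainder is 0:
  352 = 1 · 332 + 20
  332 = 16 · 20 + 12
  20 = 1 · 12 + 8
  12 = 1 · 8 + 4
  8 = 2 · 4 + 0
gcd(352, 332) = 4.
Track Bezout coefficients alongside the remainders: start with r₀ = 352 = a·1 + b·0 (s = 1, t = 0) and r₁ = 332 = a·0 + b·1 (s = 0, t = 1); each new remainder r_{k+1} = r_{k-1} − q_k·r_k inherits s_{k+1} = s_{k-1} − q_k·s_k, t_{k+1} = t_{k-1} − q_k·t_k, so r_k = a·s_k + b·t_k at every step:
  q = 1: r = 20, s = 1 − 1·0 = 1, t = 0 − 1·1 = -1  (check: 352·1 + 332·(-1) = 20)
  q = 16: r = 12, s = 0 − 16·1 = -16, t = 1 − 16·(-1) = 17  (check: 352·(-16) + 332·17 = 12)
  q = 1: r = 8, s = 1 − 1·(-16) = 17, t = -1 − 1·17 = -18  (check: 352·17 + 332·(-18) = 8)
  q = 1: r = 4, s = -16 − 1·17 = -33, t = 17 − 1·(-18) = 35  (check: 352·(-33) + 332·35 = 4)
The row with r = 4 (the gcd) gives the Bezout coefficients s = -33, t = 35.
Result: 352 · (-33) + 332 · (35) = 4.

gcd(352, 332) = 4; s = -33, t = 35 (check: 352·(-33) + 332·35 = 4).


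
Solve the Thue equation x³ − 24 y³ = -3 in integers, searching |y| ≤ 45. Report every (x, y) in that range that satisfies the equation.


The equation is x³ - 24y³ = -3. For fixed y, x³ = 24·y³ − 3, so a solution requires the RHS to be a perfect cube.
Strategy: iterate y from -45 to 45, compute RHS = 24·y³ − 3, and check whether it is a (positive or negative) perfect cube.
Check small values of y:
  y = 0: RHS = -3 is not a perfect cube.
  y = 1: RHS = 21 is not a perfect cube.
  y = -1: RHS = -27 = (-3)³ ⇒ x = -3 works.
  y = 2: RHS = 189 is not a perfect cube.
  y = -2: RHS = -195 is not a perfect cube.
  y = 3: RHS = 645 is not a perfect cube.
  y = -3: RHS = -651 is not a perfect cube.
Continuing the search up to |y| = 45 finds no further solutions beyond those listed.
Collected solutions: (-3, -1).

Solutions (with |y| ≤ 45): (-3, -1).


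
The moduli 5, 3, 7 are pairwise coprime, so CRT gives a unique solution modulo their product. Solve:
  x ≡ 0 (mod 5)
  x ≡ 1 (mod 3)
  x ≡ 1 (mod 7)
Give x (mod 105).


Moduli 5, 3, 7 are pairwise coprime; by CRT there is a unique solution modulo M = 5 · 3 · 7 = 105.
Solve pairwise, accumulating the modulus:
  Start with x ≡ 0 (mod 5).
  Combine with x ≡ 1 (mod 3): since gcd(5, 3) = 1, we get a unique residue mod 15.
    Write x = 0 + 5·t and substitute into x ≡ 1 (mod 3): 5·t ≡ 1 − 0 = 1 (mod 3).
    Reduce coefficients mod 3: 2·t ≡ 1 (mod 3).
    The inverse of 2 mod 3 is 2 (since 2·2 = 4 = 1·3 + 1), so t ≡ 2·1 = 2 ≡ 2 (mod 3).
    Then x = 0 + 5·2 = 10, valid modulo lcm(5, 3) = 15: x ≡ 10 (mod 15).
  Combine with x ≡ 1 (mod 7): since gcd(15, 7) = 1, we get a unique residue mod 105.
    Write x = 10 + 15·t and substitute into x ≡ 1 (mod 7): 15·t ≡ 1 − 10 = -9 (mod 7).
    Reduce coefficients mod 7: 1·t ≡ 5 (mod 7).
    So t ≡ 5 (mod 7).
    Then x = 10 + 15·5 = 85, valid modulo lcm(15, 7) = 105: x ≡ 85 (mod 105).
Verify: 85 mod 5 = 0 ✓, 85 mod 3 = 1 ✓, 85 mod 7 = 1 ✓.

x ≡ 85 (mod 105).


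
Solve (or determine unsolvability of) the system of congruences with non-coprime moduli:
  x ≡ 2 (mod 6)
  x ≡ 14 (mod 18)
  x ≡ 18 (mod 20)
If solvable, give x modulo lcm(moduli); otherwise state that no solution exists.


Moduli 6, 18, 20 are not pairwise coprime, so CRT works modulo lcm(m_i) when all pairwise compatibility conditions hold.
Pairwise compatibility: gcd(m_i, m_j) must divide a_i - a_j for every pair.
Merge one congruence at a time:
  Start: x ≡ 2 (mod 6).
  Combine with x ≡ 14 (mod 18): gcd(6, 18) = 6; 14 - 2 = 12, which IS divisible by 6, so compatible.
    Write x = 2 + 6·t and substitute into x ≡ 14 (mod 18): 6·t ≡ 14 − 2 = 12 (mod 18).
    Divide the congruence (and modulus) by g = 6: 1·t ≡ 2 (mod 3).
    So t ≡ 2 (mod 3).
    Then x = 2 + 6·2 = 14, valid modulo lcm(6, 18) = 18: x ≡ 14 (mod 18).
  Combine with x ≡ 18 (mod 20): gcd(18, 20) = 2; 18 - 14 = 4, which IS divisible by 2, so compatible.
    Write x = 14 + 18·t and substitute into x ≡ 18 (mod 20): 18·t ≡ 18 − 14 = 4 (mod 20).
    Divide the congruence (and modulus) by g = 2: 9·t ≡ 2 (mod 10).
    The inverse of 9 mod 10 is 9 (since 9·9 = 81 = 8·10 + 1), so t ≡ 9·2 = 18 ≡ 8 (mod 10).
    Then x = 14 + 18·8 = 158, valid modulo lcm(18, 20) = 180: x ≡ 158 (mod 180).
Verify: 158 mod 6 = 2, 158 mod 18 = 14, 158 mod 20 = 18.

x ≡ 158 (mod 180).


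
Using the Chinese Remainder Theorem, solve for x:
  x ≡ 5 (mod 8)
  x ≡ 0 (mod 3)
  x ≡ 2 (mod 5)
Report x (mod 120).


Moduli 8, 3, 5 are pairwise coprime; by CRT there is a unique solution modulo M = 8 · 3 · 5 = 120.
Solve pairwise, accumulating the modulus:
  Start with x ≡ 5 (mod 8).
  Combine with x ≡ 0 (mod 3): since gcd(8, 3) = 1, we get a unique residue mod 24.
    Write x = 5 + 8·t and substitute into x ≡ 0 (mod 3): 8·t ≡ 0 − 5 = -5 (mod 3).
    Reduce coefficients mod 3: 2·t ≡ 1 (mod 3).
    The inverse of 2 mod 3 is 2 (since 2·2 = 4 = 1·3 + 1), so t ≡ 2·1 = 2 ≡ 2 (mod 3).
    Then x = 5 + 8·2 = 21, valid modulo lcm(8, 3) = 24: x ≡ 21 (mod 24).
  Combine with x ≡ 2 (mod 5): since gcd(24, 5) = 1, we get a unique residue mod 120.
    Write x = 21 + 24·t and substitute into x ≡ 2 (mod 5): 24·t ≡ 2 − 21 = -19 (mod 5).
    Reduce coefficients mod 5: 4·t ≡ 1 (mod 5).
    The inverse of 4 mod 5 is 4 (since 4·4 = 16 = 3·5 + 1), so t ≡ 4·1 = 4 ≡ 4 (mod 5).
    Then x = 21 + 24·4 = 117, valid modulo lcm(24, 5) = 120: x ≡ 117 (mod 120).
Verify: 117 mod 8 = 5 ✓, 117 mod 3 = 0 ✓, 117 mod 5 = 2 ✓.

x ≡ 117 (mod 120).


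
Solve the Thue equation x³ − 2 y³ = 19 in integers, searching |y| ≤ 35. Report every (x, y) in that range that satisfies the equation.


The equation is x³ - 2y³ = 19. For fixed y, x³ = 2·y³ + 19, so a solution requires the RHS to be a perfect cube.
Strategy: iterate y from -35 to 35, compute RHS = 2·y³ + 19, and check whether it is a (positive or negative) perfect cube.
Check small values of y:
  y = 0: RHS = 19 is not a perfect cube.
  y = 1: RHS = 21 is not a perfect cube.
  y = -1: RHS = 17 is not a perfect cube.
  y = 2: RHS = 35 is not a perfect cube.
  y = -2: RHS = 3 is not a perfect cube.
  y = 3: RHS = 73 is not a perfect cube.
  y = -3: RHS = -35 is not a perfect cube.
Continuing the search up to |y| = 35 finds no solutions either.
No (x, y) in the scanned range satisfies the equation.

No integer solutions with |y| ≤ 35.


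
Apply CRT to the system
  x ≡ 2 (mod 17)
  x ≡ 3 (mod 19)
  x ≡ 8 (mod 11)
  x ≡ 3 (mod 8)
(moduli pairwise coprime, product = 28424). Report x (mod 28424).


Product of moduli M = 17 · 19 · 11 · 8 = 28424.
Merge one congruence at a time:
  Start: x ≡ 2 (mod 17).
  Combine with x ≡ 3 (mod 19); new modulus lcm = 323.
    Write x = 2 + 17·t and substitute into x ≡ 3 (mod 19): 17·t ≡ 3 − 2 = 1 (mod 19).
    The inverse of 17 mod 19 is 9 (since 17·9 = 153 = 8·19 + 1), so t ≡ 9·1 = 9 ≡ 9 (mod 19).
    Then x = 2 + 17·9 = 155, valid modulo lcm(17, 19) = 323: x ≡ 155 (mod 323).
  Combine with x ≡ 8 (mod 11); new modulus lcm = 3553.
    Write x = 155 + 323·t and substitute into x ≡ 8 (mod 11): 323·t ≡ 8 − 155 = -147 (mod 11).
    Reduce coefficients mod 11: 4·t ≡ 7 (mod 11).
    The inverse of 4 mod 11 is 3 (since 4·3 = 12 = 1·11 + 1), so t ≡ 3·7 = 21 ≡ 10 (mod 11).
    Then x = 155 + 323·10 = 3385, valid modulo lcm(323, 11) = 3553: x ≡ 3385 (mod 3553).
  Combine with x ≡ 3 (mod 8); new modulus lcm = 28424.
    Write x = 3385 + 3553·t and substitute into x ≡ 3 (mod 8): 3553·t ≡ 3 − 3385 = -3382 (mod 8).
    Reduce coefficients mod 8: 1·t ≡ 2 (mod 8).
    So t ≡ 2 (mod 8).
    Then x = 3385 + 3553·2 = 10491, valid modulo lcm(3553, 8) = 28424: x ≡ 10491 (mod 28424).
Verify against each original: 10491 mod 17 = 2, 10491 mod 19 = 3, 10491 mod 11 = 8, 10491 mod 8 = 3.

x ≡ 10491 (mod 28424).


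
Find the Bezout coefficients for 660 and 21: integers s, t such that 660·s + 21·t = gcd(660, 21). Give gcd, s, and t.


Euclidean algorithm on (660, 21) — divide until remainder is 0:
  660 = 31 · 21 + 9
  21 = 2 · 9 + 3
  9 = 3 · 3 + 0
gcd(660, 21) = 3.
Track Bezout coefficients alongside the remainders: start with r₀ = 660 = a·1 + b·0 (s = 1, t = 0) and r₁ = 21 = a·0 + b·1 (s = 0, t = 1); each new remainder r_{k+1} = r_{k-1} − q_k·r_k inherits s_{k+1} = s_{k-1} − q_k·s_k, t_{k+1} = t_{k-1} − q_k·t_k, so r_k = a·s_k + b·t_k at every step:
  q = 31: r = 9, s = 1 − 31·0 = 1, t = 0 − 31·1 = -31  (check: 660·1 + 21·(-31) = 9)
  q = 2: r = 3, s = 0 − 2·1 = -2, t = 1 − 2·(-31) = 63  (check: 660·(-2) + 21·63 = 3)
The row with r = 3 (the gcd) gives the Bezout coefficients s = -2, t = 63.
Result: 660 · (-2) + 21 · (63) = 3.

gcd(660, 21) = 3; s = -2, t = 63 (check: 660·(-2) + 21·63 = 3).


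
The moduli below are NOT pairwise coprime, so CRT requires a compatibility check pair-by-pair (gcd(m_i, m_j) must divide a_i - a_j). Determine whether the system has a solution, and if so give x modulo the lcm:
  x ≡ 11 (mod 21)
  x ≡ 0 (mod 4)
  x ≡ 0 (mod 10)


Moduli 21, 4, 10 are not pairwise coprime, so CRT works modulo lcm(m_i) when all pairwise compatibility conditions hold.
Pairwise compatibility: gcd(m_i, m_j) must divide a_i - a_j for every pair.
Merge one congruence at a time:
  Start: x ≡ 11 (mod 21).
  Combine with x ≡ 0 (mod 4): gcd(21, 4) = 1; 0 - 11 = -11, which IS divisible by 1, so compatible.
    Write x = 11 + 21·t and substitute into x ≡ 0 (mod 4): 21·t ≡ 0 − 11 = -11 (mod 4).
    Reduce coefficients mod 4: 1·t ≡ 1 (mod 4).
    So t ≡ 1 (mod 4).
    Then x = 11 + 21·1 = 32, valid modulo lcm(21, 4) = 84: x ≡ 32 (mod 84).
  Combine with x ≡ 0 (mod 10): gcd(84, 10) = 2; 0 - 32 = -32, which IS divisible by 2, so compatible.
    Write x = 32 + 84·t and substitute into x ≡ 0 (mod 10): 84·t ≡ 0 − 32 = -32 (mod 10).
    Divide the congruence (and modulus) by g = 2: 42·t ≡ -16 (mod 5).
    Reduce coefficients mod 5: 2·t ≡ 4 (mod 5).
    The inverse of 2 mod 5 is 3 (since 2·3 = 6 = 1·5 + 1), so t ≡ 3·4 = 12 ≡ 2 (mod 5).
    Then x = 32 + 84·2 = 200, valid modulo lcm(84, 10) = 420: x ≡ 200 (mod 420).
Verify: 200 mod 21 = 11, 200 mod 4 = 0, 200 mod 10 = 0.

x ≡ 200 (mod 420).


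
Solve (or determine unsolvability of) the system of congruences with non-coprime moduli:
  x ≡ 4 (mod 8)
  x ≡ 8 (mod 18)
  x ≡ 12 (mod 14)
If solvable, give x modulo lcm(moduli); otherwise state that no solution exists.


Moduli 8, 18, 14 are not pairwise coprime, so CRT works modulo lcm(m_i) when all pairwise compatibility conditions hold.
Pairwise compatibility: gcd(m_i, m_j) must divide a_i - a_j for every pair.
Merge one congruence at a time:
  Start: x ≡ 4 (mod 8).
  Combine with x ≡ 8 (mod 18): gcd(8, 18) = 2; 8 - 4 = 4, which IS divisible by 2, so compatible.
    Write x = 4 + 8·t and substitute into x ≡ 8 (mod 18): 8·t ≡ 8 − 4 = 4 (mod 18).
    Divide the congruence (and modulus) by g = 2: 4·t ≡ 2 (mod 9).
    The inverse of 4 mod 9 is 7 (since 4·7 = 28 = 3·9 + 1), so t ≡ 7·2 = 14 ≡ 5 (mod 9).
    Then x = 4 + 8·5 = 44, valid modulo lcm(8, 18) = 72: x ≡ 44 (mod 72).
  Combine with x ≡ 12 (mod 14): gcd(72, 14) = 2; 12 - 44 = -32, which IS divisible by 2, so compatible.
    Write x = 44 + 72·t and substitute into x ≡ 12 (mod 14): 72·t ≡ 12 − 44 = -32 (mod 14).
    Divide the congruence (and modulus) by g = 2: 36·t ≡ -16 (mod 7).
    Reduce coefficients mod 7: 1·t ≡ 5 (mod 7).
    So t ≡ 5 (mod 7).
    Then x = 44 + 72·5 = 404, valid modulo lcm(72, 14) = 504: x ≡ 404 (mod 504).
Verify: 404 mod 8 = 4, 404 mod 18 = 8, 404 mod 14 = 12.

x ≡ 404 (mod 504).


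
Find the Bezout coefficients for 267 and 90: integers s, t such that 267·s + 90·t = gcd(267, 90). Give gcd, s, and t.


Euclidean algorithm on (267, 90) — divide until remainder is 0:
  267 = 2 · 90 + 87
  90 = 1 · 87 + 3
  87 = 29 · 3 + 0
gcd(267, 90) = 3.
Track Bezout coefficients alongside the remainders: start with r₀ = 267 = a·1 + b·0 (s = 1, t = 0) and r₁ = 90 = a·0 + b·1 (s = 0, t = 1); each new remainder r_{k+1} = r_{k-1} − q_k·r_k inherits s_{k+1} = s_{k-1} − q_k·s_k, t_{k+1} = t_{k-1} − q_k·t_k, so r_k = a·s_k + b·t_k at every step:
  q = 2: r = 87, s = 1 − 2·0 = 1, t = 0 − 2·1 = -2  (check: 267·1 + 90·(-2) = 87)
  q = 1: r = 3, s = 0 − 1·1 = -1, t = 1 − 1·(-2) = 3  (check: 267·(-1) + 90·3 = 3)
The row with r = 3 (the gcd) gives the Bezout coefficients s = -1, t = 3.
Result: 267 · (-1) + 90 · (3) = 3.

gcd(267, 90) = 3; s = -1, t = 3 (check: 267·(-1) + 90·3 = 3).


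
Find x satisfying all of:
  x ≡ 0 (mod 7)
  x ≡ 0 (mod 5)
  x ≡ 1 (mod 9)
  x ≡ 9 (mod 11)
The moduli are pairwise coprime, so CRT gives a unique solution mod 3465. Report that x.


Product of moduli M = 7 · 5 · 9 · 11 = 3465.
Merge one congruence at a time:
  Start: x ≡ 0 (mod 7).
  Combine with x ≡ 0 (mod 5); new modulus lcm = 35.
    Write x = 0 + 7·t and substitute into x ≡ 0 (mod 5): 7·t ≡ 0 − 0 = 0 (mod 5).
    Reduce coefficients mod 5: 2·t ≡ 0 (mod 5).
    The inverse of 2 mod 5 is 3 (since 2·3 = 6 = 1·5 + 1), so t ≡ 3·0 = 0 ≡ 0 (mod 5).
    Then x = 0 + 7·0 = 0, valid modulo lcm(7, 5) = 35: x ≡ 0 (mod 35).
  Combine with x ≡ 1 (mod 9); new modulus lcm = 315.
    Write x = 0 + 35·t and substitute into x ≡ 1 (mod 9): 35·t ≡ 1 − 0 = 1 (mod 9).
    Reduce coefficients mod 9: 8·t ≡ 1 (mod 9).
    The inverse of 8 mod 9 is 8 (since 8·8 = 64 = 7·9 + 1), so t ≡ 8·1 = 8 ≡ 8 (mod 9).
    Then x = 0 + 35·8 = 280, valid modulo lcm(35, 9) = 315: x ≡ 280 (mod 315).
  Combine with x ≡ 9 (mod 11); new modulus lcm = 3465.
    Write x = 280 + 315·t and substitute into x ≡ 9 (mod 11): 315·t ≡ 9 − 280 = -271 (mod 11).
    Reduce coefficients mod 11: 7·t ≡ 4 (mod 11).
    The inverse of 7 mod 11 is 8 (since 7·8 = 56 = 5·11 + 1), so t ≡ 8·4 = 32 ≡ 10 (mod 11).
    Then x = 280 + 315·10 = 3430, valid modulo lcm(315, 11) = 3465: x ≡ 3430 (mod 3465).
Verify against each original: 3430 mod 7 = 0, 3430 mod 5 = 0, 3430 mod 9 = 1, 3430 mod 11 = 9.

x ≡ 3430 (mod 3465).


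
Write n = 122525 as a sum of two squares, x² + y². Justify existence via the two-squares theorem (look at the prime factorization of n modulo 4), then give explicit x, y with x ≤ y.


Step 1: Factor n = 122525 = 5^2 · 13^2 · 29.
Step 2: Check the mod-4 condition on each prime factor: 5 ≡ 1 (mod 4), exponent 2; 13 ≡ 1 (mod 4), exponent 2; 29 ≡ 1 (mod 4), exponent 1.
All primes ≡ 3 (mod 4) appear to even exponent (or don't appear), so by the two-squares theorem n IS expressible as a sum of two squares.
Step 3: Build a representation. Group n = k² · m with k = 5 and m = 13 · 13 · 29 = 4901 (a product of primes ≡ 1 (mod 4)); a representation of m scales to one of n via (k·x)² + (k·y)² = k²(x² + y²). Each prime p ≡ 1 (mod 4) is itself a sum of two squares; find a² by testing p − a² for a perfect square:
  13: 13 − 1² = 12, 13 − 2² = 9 = 3² ⇒ 13 = 2² + 3².
  29: 29 − 1² = 28, 29 − 2² = 25 = 5² ⇒ 29 = 2² + 5².
  Combine using the Brahmagupta–Fibonacci identity (a² + b²)(c² + d²) = (ac − bd)² + (ad + bc)² = (ac + bd)² + (ad − bc)²:
  13 · 13 = 169: from (2² + 3²)(2² + 3²), take (2·2 − 3·3, 2·3 + 3·2) = (4 − 9, 6 + 6) = (-5, 12); dropping signs (only squares matter) gives (5, 12); check 5² + 12² = 25 + 144 = 169 ✓.
  169 · 29 = 4901: from (5² + 12²)(2² + 5²), take (5·2 − 12·5, 5·5 + 12·2) = (10 − 60, 25 + 24) = (-50, 49); dropping signs (only squares matter) gives (50, 49); check 50² + 49² = 2500 + 2401 = 4901 ✓.
  Scale by k = 5: (5·50, 5·49) = (250, 245).
Step 4: Order so x ≤ y and verify: 245² + 250² = 60025 + 62500 = 122525 = n. ✓

n = 122525 = 245² + 250² (one valid representation with x ≤ y).


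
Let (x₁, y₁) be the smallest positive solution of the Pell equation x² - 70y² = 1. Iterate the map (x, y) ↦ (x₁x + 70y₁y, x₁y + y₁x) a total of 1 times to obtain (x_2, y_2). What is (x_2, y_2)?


Step 1: Find the fundamental solution (x₁, y₁) of x² - 70y² = 1.
  Expand √70 as a continued fraction. a₀ = ⌊√70⌋ = 8; iterate m_{k+1} = d_k·a_k − m_k, d_{k+1} = (70 − m_{k+1}²)/d_k, a_{k+1} = ⌊(a₀ + m_{k+1})/d_{k+1}⌋ (starting m₀ = 0, d₀ = 1), with convergents p_k = a_k·p_{k-1} + p_{k-2}, q_k = a_k·q_{k-1} + q_{k-2} (p₋₁ = 1, q₋₁ = 0):
  k = 0: a₀ = 8; p₀/q₀ = 8/1; p₀² − 70·q₀² = 64 − 70 = -6.
  k = 1: m = 8, d = 6, a = ⌊(8 + 8)/6⌋ = 2; p/q = (2·8 + 1)/(2·1 + 0) = 17/2; p² − 70·q² = 289 − 280 = 9.
  k = 2: m = 4, d = 9, a = ⌊(8 + 4)/9⌋ = 1; p/q = (1·17 + 8)/(1·2 + 1) = 25/3; p² − 70·q² = 625 − 630 = -5.
  k = 3: m = 5, d = 5, a = ⌊(8 + 5)/5⌋ = 2; p/q = (2·25 + 17)/(2·3 + 2) = 67/8; p² − 70·q² = 4489 − 4480 = 9.
  k = 4: m = 5, d = 9, a = ⌊(8 + 5)/9⌋ = 1; p/q = (1·67 + 25)/(1·8 + 3) = 92/11; p² − 70·q² = 8464 − 8470 = -6.
  k = 5: m = 4, d = 6, a = ⌊(8 + 4)/6⌋ = 2; p/q = (2·92 + 67)/(2·11 + 8) = 251/30; p² − 70·q² = 63001 − 63000 = 1.
  The first convergent with p² − 70·q² = 1 gives the fundamental solution (x₁, y₁) = (251, 30).
Step 2: Apply the recurrence (x_{n+1}, y_{n+1}) = (x₁x_n + 70y₁y_n, x₁y_n + y₁x_n) repeatedly.
  From (x_1, y_1) = (251, 30): x_2 = 251·251 + 70·30·30 = 126001; y_2 = 251·30 + 30·251 = 15060.
Step 3: Verify x_2² - 70·y_2² = 15876252001 - 15876252000 = 1 (should be 1). ✓

(x_1, y_1) = (251, 30); (x_2, y_2) = (126001, 15060).


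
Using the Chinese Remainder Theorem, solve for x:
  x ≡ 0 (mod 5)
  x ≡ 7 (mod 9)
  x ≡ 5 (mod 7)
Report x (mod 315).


Moduli 5, 9, 7 are pairwise coprime; by CRT there is a unique solution modulo M = 5 · 9 · 7 = 315.
Solve pairwise, accumulating the modulus:
  Start with x ≡ 0 (mod 5).
  Combine with x ≡ 7 (mod 9): since gcd(5, 9) = 1, we get a unique residue mod 45.
    Write x = 0 + 5·t and substitute into x ≡ 7 (mod 9): 5·t ≡ 7 − 0 = 7 (mod 9).
    The inverse of 5 mod 9 is 2 (since 5·2 = 10 = 1·9 + 1), so t ≡ 2·7 = 14 ≡ 5 (mod 9).
    Then x = 0 + 5·5 = 25, valid modulo lcm(5, 9) = 45: x ≡ 25 (mod 45).
  Combine with x ≡ 5 (mod 7): since gcd(45, 7) = 1, we get a unique residue mod 315.
    Write x = 25 + 45·t and substitute into x ≡ 5 (mod 7): 45·t ≡ 5 − 25 = -20 (mod 7).
    Reduce coefficients mod 7: 3·t ≡ 1 (mod 7).
    The inverse of 3 mod 7 is 5 (since 3·5 = 15 = 2·7 + 1), so t ≡ 5·1 = 5 ≡ 5 (mod 7).
    Then x = 25 + 45·5 = 250, valid modulo lcm(45, 7) = 315: x ≡ 250 (mod 315).
Verify: 250 mod 5 = 0 ✓, 250 mod 9 = 7 ✓, 250 mod 7 = 5 ✓.

x ≡ 250 (mod 315).
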